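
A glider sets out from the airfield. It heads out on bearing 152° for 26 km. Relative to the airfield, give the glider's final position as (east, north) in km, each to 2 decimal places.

Leg 1 (152°, 26 km): east 26 sin 152° = 12.21, north 26 cos 152° = -22.96
Summing: 12.21 km east, -22.96 km north → (12.21, -22.96).

(12.21, -22.96)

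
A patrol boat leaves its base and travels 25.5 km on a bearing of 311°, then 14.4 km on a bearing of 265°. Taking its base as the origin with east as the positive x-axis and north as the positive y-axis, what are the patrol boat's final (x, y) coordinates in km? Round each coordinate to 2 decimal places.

(-33.59, 15.47)

Leg 1 (311°, 25.5 km): east 25.5 sin 311° = -19.25, north 25.5 cos 311° = 16.73
Leg 2 (265°, 14.4 km): east 14.4 sin 265° = -14.35, north 14.4 cos 265° = -1.26
Summing: -33.59 km east, 15.47 km north → (-33.59, 15.47).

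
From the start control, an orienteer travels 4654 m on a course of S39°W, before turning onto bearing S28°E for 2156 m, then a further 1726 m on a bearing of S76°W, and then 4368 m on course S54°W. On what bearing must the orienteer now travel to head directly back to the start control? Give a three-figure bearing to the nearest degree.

040°

Leg 1 (S39°W, 4654 m): east 4654 sin 219° = -2928.86, north 4654 cos 219° = -3616.84
Leg 2 (S28°E, 2156 m): east 2156 sin 152° = 1012.18, north 2156 cos 152° = -1903.64
Leg 3 (S76°W, 1726 m): east 1726 sin 256° = -1674.73, north 1726 cos 256° = -417.56
Leg 4 (S54°W, 4368 m): east 4368 sin 234° = -3533.79, north 4368 cos 234° = -2567.45
Net displacement: -7125.19 east, -8505.48 north. Direction back to start is (7125.19, 8505.48): bearing = atan2(7125.19, 8505.48) mod 360° = 39.95° ≈ 040°.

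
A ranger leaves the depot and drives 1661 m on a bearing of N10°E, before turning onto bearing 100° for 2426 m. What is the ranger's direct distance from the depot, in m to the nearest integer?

Leg 1 (N10°E, 1661 m): east 1661 sin 10° = 288.43, north 1661 cos 10° = 1635.77
Leg 2 (100°, 2426 m): east 2426 sin 100° = 2389.14, north 2426 cos 100° = -421.27
Net: 2677.57 east, 1214.50 north. Distance = √((2677.57)² + (1214.50)²) = 2940.136 m.

2940 m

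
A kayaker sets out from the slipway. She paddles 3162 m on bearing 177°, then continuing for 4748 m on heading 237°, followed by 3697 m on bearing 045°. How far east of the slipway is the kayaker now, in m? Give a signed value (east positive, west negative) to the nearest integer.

Leg 1 (177°, 3162 m): east 3162 sin 177° = 165.49, north 3162 cos 177° = -3157.67
Leg 2 (237°, 4748 m): east 4748 sin 237° = -3982.01, north 4748 cos 237° = -2585.95
Leg 3 (045°, 3697 m): east 3697 sin 45° = 2614.17, north 3697 cos 45° = 2614.17
Net east component: -1202.35 m.

-1202 m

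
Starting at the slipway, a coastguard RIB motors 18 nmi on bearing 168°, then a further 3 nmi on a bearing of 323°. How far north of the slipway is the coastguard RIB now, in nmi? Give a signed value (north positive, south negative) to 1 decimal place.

Leg 1 (168°, 18 nmi): east 18 sin 168° = 3.74, north 18 cos 168° = -17.61
Leg 2 (323°, 3 nmi): east 3 sin 323° = -1.81, north 3 cos 323° = 2.40
Net north component: -15.21 nmi.

-15.2 nmi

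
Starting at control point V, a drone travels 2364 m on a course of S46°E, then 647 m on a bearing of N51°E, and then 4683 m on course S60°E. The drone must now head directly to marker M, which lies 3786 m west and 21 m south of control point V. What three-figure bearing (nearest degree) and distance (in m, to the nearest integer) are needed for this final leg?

Leg 1 (S46°E, 2364 m): east 2364 sin 134° = 1700.52, north 2364 cos 134° = -1642.17
Leg 2 (N51°E, 647 m): east 647 sin 51° = 502.81, north 647 cos 51° = 407.17
Leg 3 (S60°E, 4683 m): east 4683 sin 120° = 4055.60, north 4683 cos 120° = -2341.50
Current position: (6258.93, -3576.50). Target: (-3786, -21). Remaining: Δeast = -10044.93, Δnorth = 3555.50.
Bearing = atan2(-10044.93, 3555.50) mod 360° = 289.49°; distance = √((-10044.93)² + (3555.50)²) = 10655.619 m.

289°, 10656 m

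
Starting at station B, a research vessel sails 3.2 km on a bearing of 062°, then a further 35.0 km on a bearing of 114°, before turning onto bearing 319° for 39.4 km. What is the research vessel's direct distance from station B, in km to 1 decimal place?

19.2 km

Leg 1 (062°, 3.2 km): east 3.2 sin 62° = 2.83, north 3.2 cos 62° = 1.50
Leg 2 (114°, 35.0 km): east 35.0 sin 114° = 31.97, north 35.0 cos 114° = -14.24
Leg 3 (319°, 39.4 km): east 39.4 sin 319° = -25.85, north 39.4 cos 319° = 29.74
Net: 8.95 east, 17.00 north. Distance = √((8.95)² + (17.00)²) = 19.214 km.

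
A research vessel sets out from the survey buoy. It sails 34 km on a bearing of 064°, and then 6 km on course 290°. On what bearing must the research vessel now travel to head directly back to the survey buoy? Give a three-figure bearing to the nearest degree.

236°

Leg 1 (064°, 34 km): east 34 sin 64° = 30.56, north 34 cos 64° = 14.90
Leg 2 (290°, 6 km): east 6 sin 290° = -5.64, north 6 cos 290° = 2.05
Net displacement: 24.92 east, 16.96 north. Direction back to start is (-24.92, -16.96): bearing = atan2(-24.92, -16.96) mod 360° = 235.77° ≈ 236°.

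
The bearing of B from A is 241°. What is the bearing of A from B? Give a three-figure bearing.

Back-bearing = 241° − 180° = 061°.

061°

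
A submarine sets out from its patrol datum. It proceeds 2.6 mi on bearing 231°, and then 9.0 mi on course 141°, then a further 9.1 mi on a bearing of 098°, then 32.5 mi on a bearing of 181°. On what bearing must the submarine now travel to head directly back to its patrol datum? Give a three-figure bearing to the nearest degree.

Leg 1 (231°, 2.6 mi): east 2.6 sin 231° = -2.02, north 2.6 cos 231° = -1.64
Leg 2 (141°, 9.0 mi): east 9.0 sin 141° = 5.66, north 9.0 cos 141° = -6.99
Leg 3 (098°, 9.1 mi): east 9.1 sin 98° = 9.01, north 9.1 cos 98° = -1.27
Leg 4 (181°, 32.5 mi): east 32.5 sin 181° = -0.57, north 32.5 cos 181° = -32.50
Net displacement: 12.09 east, -42.39 north. Direction back to start is (-12.09, 42.39): bearing = atan2(-12.09, 42.39) mod 360° = 344.09° ≈ 344°.

344°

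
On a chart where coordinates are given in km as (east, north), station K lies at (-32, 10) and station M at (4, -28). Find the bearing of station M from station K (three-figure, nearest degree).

Δeast = 4 − -32 = 36.00; Δnorth = -28 − 10 = -38.00.
Bearing = atan2(Δeast, Δnorth) mod 360° = 136.55° ≈ 137°.

137°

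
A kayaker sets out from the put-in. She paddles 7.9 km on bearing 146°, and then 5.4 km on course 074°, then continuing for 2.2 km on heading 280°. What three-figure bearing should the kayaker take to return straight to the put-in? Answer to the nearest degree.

Leg 1 (146°, 7.9 km): east 7.9 sin 146° = 4.42, north 7.9 cos 146° = -6.55
Leg 2 (074°, 5.4 km): east 5.4 sin 74° = 5.19, north 5.4 cos 74° = 1.49
Leg 3 (280°, 2.2 km): east 2.2 sin 280° = -2.17, north 2.2 cos 280° = 0.38
Net displacement: 7.44 east, -4.68 north. Direction back to start is (-7.44, 4.68): bearing = atan2(-7.44, 4.68) mod 360° = 302.16° ≈ 302°.

302°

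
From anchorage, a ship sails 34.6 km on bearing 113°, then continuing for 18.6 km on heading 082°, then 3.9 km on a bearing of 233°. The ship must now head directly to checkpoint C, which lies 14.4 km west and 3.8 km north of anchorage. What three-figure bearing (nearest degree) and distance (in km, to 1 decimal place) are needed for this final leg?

Leg 1 (113°, 34.6 km): east 34.6 sin 113° = 31.85, north 34.6 cos 113° = -13.52
Leg 2 (082°, 18.6 km): east 18.6 sin 82° = 18.42, north 18.6 cos 82° = 2.59
Leg 3 (233°, 3.9 km): east 3.9 sin 233° = -3.11, north 3.9 cos 233° = -2.35
Current position: (47.15, -13.28). Target: (-14.4, 3.8). Remaining: Δeast = -61.55, Δnorth = 17.08.
Bearing = atan2(-61.55, 17.08) mod 360° = 285.51°; distance = √((-61.55)² + (17.08)²) = 63.879 km.

286°, 63.9 km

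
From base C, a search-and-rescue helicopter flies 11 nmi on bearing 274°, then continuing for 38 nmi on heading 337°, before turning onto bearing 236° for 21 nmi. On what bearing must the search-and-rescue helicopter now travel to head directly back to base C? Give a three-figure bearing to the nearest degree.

119°

Leg 1 (274°, 11 nmi): east 11 sin 274° = -10.97, north 11 cos 274° = 0.77
Leg 2 (337°, 38 nmi): east 38 sin 337° = -14.85, north 38 cos 337° = 34.98
Leg 3 (236°, 21 nmi): east 21 sin 236° = -17.41, north 21 cos 236° = -11.74
Net displacement: -43.23 east, 24.00 north. Direction back to start is (43.23, -24.00): bearing = atan2(43.23, -24.00) mod 360° = 119.04° ≈ 119°.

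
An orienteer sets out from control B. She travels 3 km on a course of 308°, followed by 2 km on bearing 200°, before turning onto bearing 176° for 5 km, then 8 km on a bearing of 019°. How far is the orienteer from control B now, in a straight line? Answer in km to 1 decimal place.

2.5 km

Leg 1 (308°, 3 km): east 3 sin 308° = -2.36, north 3 cos 308° = 1.85
Leg 2 (200°, 2 km): east 2 sin 200° = -0.68, north 2 cos 200° = -1.88
Leg 3 (176°, 5 km): east 5 sin 176° = 0.35, north 5 cos 176° = -4.99
Leg 4 (019°, 8 km): east 8 sin 19° = 2.60, north 8 cos 19° = 7.56
Net: -0.09 east, 2.54 north. Distance = √((-0.09)² + (2.54)²) = 2.546 km.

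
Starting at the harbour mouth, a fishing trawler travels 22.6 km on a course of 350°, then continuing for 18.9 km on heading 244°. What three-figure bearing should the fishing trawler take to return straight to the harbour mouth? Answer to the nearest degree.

124°

Leg 1 (350°, 22.6 km): east 22.6 sin 350° = -3.92, north 22.6 cos 350° = 22.26
Leg 2 (244°, 18.9 km): east 18.9 sin 244° = -16.99, north 18.9 cos 244° = -8.29
Net displacement: -20.91 east, 13.97 north. Direction back to start is (20.91, -13.97): bearing = atan2(20.91, -13.97) mod 360° = 123.75° ≈ 124°.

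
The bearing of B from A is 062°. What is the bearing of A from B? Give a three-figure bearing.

Back-bearing = 062° + 180° = 242°.

242°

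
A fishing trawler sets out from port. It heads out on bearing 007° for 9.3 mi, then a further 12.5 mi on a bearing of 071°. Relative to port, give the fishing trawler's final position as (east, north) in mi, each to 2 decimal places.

(12.95, 13.30)

Leg 1 (007°, 9.3 mi): east 9.3 sin 7° = 1.13, north 9.3 cos 7° = 9.23
Leg 2 (071°, 12.5 mi): east 12.5 sin 71° = 11.82, north 12.5 cos 71° = 4.07
Summing: 12.95 mi east, 13.30 mi north → (12.95, 13.30).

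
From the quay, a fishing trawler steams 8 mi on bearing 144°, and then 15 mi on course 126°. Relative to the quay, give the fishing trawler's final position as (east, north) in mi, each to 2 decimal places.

(16.84, -15.29)

Leg 1 (144°, 8 mi): east 8 sin 144° = 4.70, north 8 cos 144° = -6.47
Leg 2 (126°, 15 mi): east 15 sin 126° = 12.14, north 15 cos 126° = -8.82
Summing: 16.84 mi east, -15.29 mi north → (16.84, -15.29).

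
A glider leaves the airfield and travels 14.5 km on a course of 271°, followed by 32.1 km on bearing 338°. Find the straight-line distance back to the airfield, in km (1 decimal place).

40.1 km

Leg 1 (271°, 14.5 km): east 14.5 sin 271° = -14.50, north 14.5 cos 271° = 0.25
Leg 2 (338°, 32.1 km): east 32.1 sin 338° = -12.02, north 32.1 cos 338° = 29.76
Net: -26.52 east, 30.02 north. Distance = √((-26.52)² + (30.02)²) = 40.055 km.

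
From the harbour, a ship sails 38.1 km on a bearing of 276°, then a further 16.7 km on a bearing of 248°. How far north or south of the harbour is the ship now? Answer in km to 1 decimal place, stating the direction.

Leg 1 (276°, 38.1 km): east 38.1 sin 276° = -37.89, north 38.1 cos 276° = 3.98
Leg 2 (248°, 16.7 km): east 16.7 sin 248° = -15.48, north 16.7 cos 248° = -6.26
Net north component: -2.27 km.

2.3 km south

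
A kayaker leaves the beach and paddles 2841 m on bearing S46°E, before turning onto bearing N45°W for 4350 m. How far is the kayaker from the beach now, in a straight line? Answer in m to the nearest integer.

Leg 1 (S46°E, 2841 m): east 2841 sin 134° = 2043.64, north 2841 cos 134° = -1973.52
Leg 2 (N45°W, 4350 m): east 4350 sin 315° = -3075.91, north 4350 cos 315° = 3075.91
Net: -1032.27 east, 1102.39 north. Distance = √((-1032.27)² + (1102.39)²) = 1510.247 m.

1510 m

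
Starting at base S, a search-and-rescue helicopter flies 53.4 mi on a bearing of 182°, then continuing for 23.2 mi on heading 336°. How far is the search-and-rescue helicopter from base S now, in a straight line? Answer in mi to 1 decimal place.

34.1 mi

Leg 1 (182°, 53.4 mi): east 53.4 sin 182° = -1.86, north 53.4 cos 182° = -53.37
Leg 2 (336°, 23.2 mi): east 23.2 sin 336° = -9.44, north 23.2 cos 336° = 21.19
Net: -11.30 east, -32.17 north. Distance = √((-11.30)² + (-32.17)²) = 34.100 mi.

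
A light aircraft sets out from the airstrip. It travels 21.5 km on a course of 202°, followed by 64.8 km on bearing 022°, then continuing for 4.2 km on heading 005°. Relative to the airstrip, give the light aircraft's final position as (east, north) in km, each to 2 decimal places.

(16.59, 44.33)

Leg 1 (202°, 21.5 km): east 21.5 sin 202° = -8.05, north 21.5 cos 202° = -19.93
Leg 2 (022°, 64.8 km): east 64.8 sin 22° = 24.27, north 64.8 cos 22° = 60.08
Leg 3 (005°, 4.2 km): east 4.2 sin 5° = 0.37, north 4.2 cos 5° = 4.18
Summing: 16.59 km east, 44.33 km north → (16.59, 44.33).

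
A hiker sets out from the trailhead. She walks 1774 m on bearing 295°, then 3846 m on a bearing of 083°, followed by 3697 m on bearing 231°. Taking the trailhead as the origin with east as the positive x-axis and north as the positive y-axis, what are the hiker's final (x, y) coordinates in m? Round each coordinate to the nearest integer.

Leg 1 (295°, 1774 m): east 1774 sin 295° = -1607.79, north 1774 cos 295° = 749.72
Leg 2 (083°, 3846 m): east 3846 sin 83° = 3817.33, north 3846 cos 83° = 468.71
Leg 3 (231°, 3697 m): east 3697 sin 231° = -2873.11, north 3697 cos 231° = -2326.60
Summing: -663.57 m east, -1108.16 m north → (-664, -1108).

(-664, -1108)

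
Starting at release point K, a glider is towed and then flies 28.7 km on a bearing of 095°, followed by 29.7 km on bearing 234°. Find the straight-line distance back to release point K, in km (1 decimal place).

Leg 1 (095°, 28.7 km): east 28.7 sin 95° = 28.59, north 28.7 cos 95° = -2.50
Leg 2 (234°, 29.7 km): east 29.7 sin 234° = -24.03, north 29.7 cos 234° = -17.46
Net: 4.56 east, -19.96 north. Distance = √((4.56)² + (-19.96)²) = 20.474 km.

20.5 km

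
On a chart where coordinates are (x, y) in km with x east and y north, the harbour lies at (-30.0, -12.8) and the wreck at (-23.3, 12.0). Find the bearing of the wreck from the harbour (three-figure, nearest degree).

015°

Δeast = -23.3 − -30.0 = 6.70; Δnorth = 12.0 − -12.8 = 24.80.
Bearing = atan2(Δeast, Δnorth) mod 360° = 15.12° ≈ 015°.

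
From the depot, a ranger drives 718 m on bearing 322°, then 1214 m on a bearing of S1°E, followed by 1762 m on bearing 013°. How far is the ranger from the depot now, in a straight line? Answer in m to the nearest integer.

1069 m

Leg 1 (322°, 718 m): east 718 sin 322° = -442.04, north 718 cos 322° = 565.79
Leg 2 (S1°E, 1214 m): east 1214 sin 179° = 21.19, north 1214 cos 179° = -1213.82
Leg 3 (013°, 1762 m): east 1762 sin 13° = 396.36, north 1762 cos 13° = 1716.84
Net: -24.49 east, 1068.82 north. Distance = √((-24.49)² + (1068.82)²) = 1069.097 m.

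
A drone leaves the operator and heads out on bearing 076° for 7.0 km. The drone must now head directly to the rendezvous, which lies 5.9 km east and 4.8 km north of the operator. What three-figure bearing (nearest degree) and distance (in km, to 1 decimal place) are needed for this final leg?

344°, 3.2 km

Leg 1 (076°, 7.0 km): east 7.0 sin 76° = 6.79, north 7.0 cos 76° = 1.69
Current position: (6.79, 1.69). Target: (5.9, 4.8). Remaining: Δeast = -0.89, Δnorth = 3.11.
Bearing = atan2(-0.89, 3.11) mod 360° = 343.98°; distance = √((-0.89)² + (3.11)²) = 3.232 km.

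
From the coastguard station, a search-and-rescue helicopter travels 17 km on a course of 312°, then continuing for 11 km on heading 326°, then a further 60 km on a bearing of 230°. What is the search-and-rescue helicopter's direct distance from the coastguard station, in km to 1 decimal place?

67.2 km

Leg 1 (312°, 17 km): east 17 sin 312° = -12.63, north 17 cos 312° = 11.38
Leg 2 (326°, 11 km): east 11 sin 326° = -6.15, north 11 cos 326° = 9.12
Leg 3 (230°, 60 km): east 60 sin 230° = -45.96, north 60 cos 230° = -38.57
Net: -64.75 east, -18.07 north. Distance = √((-64.75)² + (-18.07)²) = 67.222 km.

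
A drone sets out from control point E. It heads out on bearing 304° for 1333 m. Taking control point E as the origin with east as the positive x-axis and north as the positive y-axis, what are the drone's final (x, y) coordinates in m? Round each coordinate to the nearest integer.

Leg 1 (304°, 1333 m): east 1333 sin 304° = -1105.11, north 1333 cos 304° = 745.40
Summing: -1105.11 m east, 745.40 m north → (-1105, 745).

(-1105, 745)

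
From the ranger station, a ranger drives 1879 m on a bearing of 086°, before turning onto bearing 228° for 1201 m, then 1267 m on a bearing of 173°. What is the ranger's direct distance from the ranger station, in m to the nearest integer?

2240 m

Leg 1 (086°, 1879 m): east 1879 sin 86° = 1874.42, north 1879 cos 86° = 131.07
Leg 2 (228°, 1201 m): east 1201 sin 228° = -892.52, north 1201 cos 228° = -803.63
Leg 3 (173°, 1267 m): east 1267 sin 173° = 154.41, north 1267 cos 173° = -1257.56
Net: 1136.31 east, -1930.11 north. Distance = √((1136.31)² + (-1930.11)²) = 2239.762 m.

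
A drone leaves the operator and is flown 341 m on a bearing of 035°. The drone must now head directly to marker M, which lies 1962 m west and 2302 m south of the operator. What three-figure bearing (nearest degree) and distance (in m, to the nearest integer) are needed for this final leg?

Leg 1 (035°, 341 m): east 341 sin 35° = 195.59, north 341 cos 35° = 279.33
Current position: (195.59, 279.33). Target: (-1962, -2302). Remaining: Δeast = -2157.59, Δnorth = -2581.33.
Bearing = atan2(-2157.59, -2581.33) mod 360° = 219.89°; distance = √((-2157.59)² + (-2581.33)²) = 3364.292 m.

220°, 3364 m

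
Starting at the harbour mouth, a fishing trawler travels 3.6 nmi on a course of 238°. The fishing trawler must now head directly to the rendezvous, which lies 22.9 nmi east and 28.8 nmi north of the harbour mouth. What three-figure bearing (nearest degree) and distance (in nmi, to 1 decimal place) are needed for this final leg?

040°, 40.2 nmi

Leg 1 (238°, 3.6 nmi): east 3.6 sin 238° = -3.05, north 3.6 cos 238° = -1.91
Current position: (-3.05, -1.91). Target: (22.9, 28.8). Remaining: Δeast = 25.95, Δnorth = 30.71.
Bearing = atan2(25.95, 30.71) mod 360° = 40.20°; distance = √((25.95)² + (30.71)²) = 40.206 nmi.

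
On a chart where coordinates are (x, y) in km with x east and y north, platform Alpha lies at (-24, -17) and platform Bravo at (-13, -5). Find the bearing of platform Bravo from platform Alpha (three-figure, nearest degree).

Δeast = -13 − -24 = 11.00; Δnorth = -5 − -17 = 12.00.
Bearing = atan2(Δeast, Δnorth) mod 360° = 42.51° ≈ 043°.

043°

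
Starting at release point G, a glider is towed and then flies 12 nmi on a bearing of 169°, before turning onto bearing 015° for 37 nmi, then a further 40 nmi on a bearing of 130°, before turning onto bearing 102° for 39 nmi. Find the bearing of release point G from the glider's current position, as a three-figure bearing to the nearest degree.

277°

Leg 1 (169°, 12 nmi): east 12 sin 169° = 2.29, north 12 cos 169° = -11.78
Leg 2 (015°, 37 nmi): east 37 sin 15° = 9.58, north 37 cos 15° = 35.74
Leg 3 (130°, 40 nmi): east 40 sin 130° = 30.64, north 40 cos 130° = -25.71
Leg 4 (102°, 39 nmi): east 39 sin 102° = 38.15, north 39 cos 102° = -8.11
Net displacement: 80.66 east, -9.86 north. Direction back to start is (-80.66, 9.86): bearing = atan2(-80.66, 9.86) mod 360° = 276.97° ≈ 277°.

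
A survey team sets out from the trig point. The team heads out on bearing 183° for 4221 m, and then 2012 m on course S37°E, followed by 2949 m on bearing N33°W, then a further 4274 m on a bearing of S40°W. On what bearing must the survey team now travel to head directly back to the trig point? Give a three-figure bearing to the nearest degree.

Leg 1 (183°, 4221 m): east 4221 sin 183° = -220.91, north 4221 cos 183° = -4215.22
Leg 2 (S37°E, 2012 m): east 2012 sin 143° = 1210.85, north 2012 cos 143° = -1606.85
Leg 3 (N33°W, 2949 m): east 2949 sin 327° = -1606.14, north 2949 cos 327° = 2473.24
Leg 4 (S40°W, 4274 m): east 4274 sin 220° = -2747.27, north 4274 cos 220° = -3274.07
Net displacement: -3363.47 east, -6622.90 north. Direction back to start is (3363.47, 6622.90): bearing = atan2(3363.47, 6622.90) mod 360° = 26.92° ≈ 027°.

027°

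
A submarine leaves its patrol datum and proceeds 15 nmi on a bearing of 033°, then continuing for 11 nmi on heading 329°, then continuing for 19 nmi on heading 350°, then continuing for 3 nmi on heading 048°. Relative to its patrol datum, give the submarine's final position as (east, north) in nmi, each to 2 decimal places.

Leg 1 (033°, 15 nmi): east 15 sin 33° = 8.17, north 15 cos 33° = 12.58
Leg 2 (329°, 11 nmi): east 11 sin 329° = -5.67, north 11 cos 329° = 9.43
Leg 3 (350°, 19 nmi): east 19 sin 350° = -3.30, north 19 cos 350° = 18.71
Leg 4 (048°, 3 nmi): east 3 sin 48° = 2.23, north 3 cos 48° = 2.01
Summing: 1.43 nmi east, 42.73 nmi north → (1.43, 42.73).

(1.43, 42.73)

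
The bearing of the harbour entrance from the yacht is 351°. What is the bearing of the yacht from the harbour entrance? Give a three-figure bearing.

Back-bearing = 351° − 180° = 171°.

171°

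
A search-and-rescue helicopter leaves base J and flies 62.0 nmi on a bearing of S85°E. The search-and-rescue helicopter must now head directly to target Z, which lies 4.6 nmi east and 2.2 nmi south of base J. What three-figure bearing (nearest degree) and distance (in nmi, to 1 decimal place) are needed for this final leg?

273°, 57.3 nmi

Leg 1 (S85°E, 62.0 nmi): east 62.0 sin 95° = 61.76, north 62.0 cos 95° = -5.40
Current position: (61.76, -5.40). Target: (4.6, -2.2). Remaining: Δeast = -57.16, Δnorth = 3.20.
Bearing = atan2(-57.16, 3.20) mod 360° = 273.21°; distance = √((-57.16)² + (3.20)²) = 57.254 nmi.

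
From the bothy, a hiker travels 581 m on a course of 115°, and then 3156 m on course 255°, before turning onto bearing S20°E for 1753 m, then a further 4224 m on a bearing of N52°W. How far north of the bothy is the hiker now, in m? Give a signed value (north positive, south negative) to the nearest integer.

-109 m

Leg 1 (115°, 581 m): east 581 sin 115° = 526.56, north 581 cos 115° = -245.54
Leg 2 (255°, 3156 m): east 3156 sin 255° = -3048.46, north 3156 cos 255° = -816.83
Leg 3 (S20°E, 1753 m): east 1753 sin 160° = 599.56, north 1753 cos 160° = -1647.28
Leg 4 (N52°W, 4224 m): east 4224 sin 308° = -3328.56, north 4224 cos 308° = 2600.55
Net north component: -109.10 m.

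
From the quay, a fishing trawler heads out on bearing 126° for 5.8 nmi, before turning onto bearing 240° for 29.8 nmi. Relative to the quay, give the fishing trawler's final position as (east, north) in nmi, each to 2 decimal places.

(-21.12, -18.31)

Leg 1 (126°, 5.8 nmi): east 5.8 sin 126° = 4.69, north 5.8 cos 126° = -3.41
Leg 2 (240°, 29.8 nmi): east 29.8 sin 240° = -25.81, north 29.8 cos 240° = -14.90
Summing: -21.12 nmi east, -18.31 nmi north → (-21.12, -18.31).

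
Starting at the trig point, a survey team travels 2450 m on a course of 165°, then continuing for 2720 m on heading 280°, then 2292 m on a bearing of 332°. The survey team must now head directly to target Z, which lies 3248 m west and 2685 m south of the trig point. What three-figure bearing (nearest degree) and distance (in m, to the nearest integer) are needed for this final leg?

Leg 1 (165°, 2450 m): east 2450 sin 165° = 634.11, north 2450 cos 165° = -2366.52
Leg 2 (280°, 2720 m): east 2720 sin 280° = -2678.68, north 2720 cos 280° = 472.32
Leg 3 (332°, 2292 m): east 2292 sin 332° = -1076.03, north 2292 cos 332° = 2023.72
Current position: (-3120.60, 129.52). Target: (-3248, -2685). Remaining: Δeast = -127.40, Δnorth = -2814.52.
Bearing = atan2(-127.40, -2814.52) mod 360° = 182.59°; distance = √((-127.40)² + (-2814.52)²) = 2817.403 m.

183°, 2817 m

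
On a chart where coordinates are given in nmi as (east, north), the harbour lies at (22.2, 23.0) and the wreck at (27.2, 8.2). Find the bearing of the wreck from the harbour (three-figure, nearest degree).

Δeast = 27.2 − 22.2 = 5.00; Δnorth = 8.2 − 23.0 = -14.80.
Bearing = atan2(Δeast, Δnorth) mod 360° = 161.33° ≈ 161°.

161°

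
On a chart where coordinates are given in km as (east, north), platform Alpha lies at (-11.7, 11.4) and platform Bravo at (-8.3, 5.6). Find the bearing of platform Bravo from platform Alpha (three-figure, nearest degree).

150°

Δeast = -8.3 − -11.7 = 3.40; Δnorth = 5.6 − 11.4 = -5.80.
Bearing = atan2(Δeast, Δnorth) mod 360° = 149.62° ≈ 150°.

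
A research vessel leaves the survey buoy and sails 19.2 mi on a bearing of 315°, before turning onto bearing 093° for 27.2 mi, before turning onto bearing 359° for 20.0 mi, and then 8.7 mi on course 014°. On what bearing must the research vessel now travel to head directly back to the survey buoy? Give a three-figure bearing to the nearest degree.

Leg 1 (315°, 19.2 mi): east 19.2 sin 315° = -13.58, north 19.2 cos 315° = 13.58
Leg 2 (093°, 27.2 mi): east 27.2 sin 93° = 27.16, north 27.2 cos 93° = -1.42
Leg 3 (359°, 20.0 mi): east 20.0 sin 359° = -0.35, north 20.0 cos 359° = 20.00
Leg 4 (014°, 8.7 mi): east 8.7 sin 14° = 2.10, north 8.7 cos 14° = 8.44
Net displacement: 15.34 east, 40.59 north. Direction back to start is (-15.34, -40.59): bearing = atan2(-15.34, -40.59) mod 360° = 200.70° ≈ 201°.

201°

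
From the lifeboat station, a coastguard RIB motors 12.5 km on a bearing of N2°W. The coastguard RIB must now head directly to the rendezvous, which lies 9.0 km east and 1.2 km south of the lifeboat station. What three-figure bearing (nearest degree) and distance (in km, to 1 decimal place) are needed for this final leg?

145°, 16.6 km

Leg 1 (N2°W, 12.5 km): east 12.5 sin 358° = -0.44, north 12.5 cos 358° = 12.49
Current position: (-0.44, 12.49). Target: (9.0, -1.2). Remaining: Δeast = 9.44, Δnorth = -13.69.
Bearing = atan2(9.44, -13.69) mod 360° = 145.43°; distance = √((9.44)² + (-13.69)²) = 16.629 km.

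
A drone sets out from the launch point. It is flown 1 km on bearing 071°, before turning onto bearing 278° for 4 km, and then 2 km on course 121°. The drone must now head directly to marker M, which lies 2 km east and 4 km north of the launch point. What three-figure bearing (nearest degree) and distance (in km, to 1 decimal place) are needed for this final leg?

Leg 1 (071°, 1 km): east 1 sin 71° = 0.95, north 1 cos 71° = 0.33
Leg 2 (278°, 4 km): east 4 sin 278° = -3.96, north 4 cos 278° = 0.56
Leg 3 (121°, 2 km): east 2 sin 121° = 1.71, north 2 cos 121° = -1.03
Current position: (-1.30, -0.15). Target: (2, 4). Remaining: Δeast = 3.30, Δnorth = 4.15.
Bearing = atan2(3.30, 4.15) mod 360° = 38.52°; distance = √((3.30)² + (4.15)²) = 5.301 km.

039°, 5.3 km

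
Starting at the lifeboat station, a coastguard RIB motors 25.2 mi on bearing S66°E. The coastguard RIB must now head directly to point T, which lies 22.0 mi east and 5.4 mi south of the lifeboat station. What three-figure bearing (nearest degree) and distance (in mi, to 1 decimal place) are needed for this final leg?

Leg 1 (S66°E, 25.2 mi): east 25.2 sin 114° = 23.02, north 25.2 cos 114° = -10.25
Current position: (23.02, -10.25). Target: (22.0, -5.4). Remaining: Δeast = -1.02, Δnorth = 4.85.
Bearing = atan2(-1.02, 4.85) mod 360° = 348.11°; distance = √((-1.02)² + (4.85)²) = 4.956 mi.

348°, 5.0 mi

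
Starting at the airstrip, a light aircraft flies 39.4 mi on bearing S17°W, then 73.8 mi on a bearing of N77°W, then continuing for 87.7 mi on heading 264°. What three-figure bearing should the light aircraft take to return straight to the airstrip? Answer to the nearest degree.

Leg 1 (S17°W, 39.4 mi): east 39.4 sin 197° = -11.52, north 39.4 cos 197° = -37.68
Leg 2 (N77°W, 73.8 mi): east 73.8 sin 283° = -71.91, north 73.8 cos 283° = 16.60
Leg 3 (264°, 87.7 mi): east 87.7 sin 264° = -87.22, north 87.7 cos 264° = -9.17
Net displacement: -170.65 east, -30.24 north. Direction back to start is (170.65, 30.24): bearing = atan2(170.65, 30.24) mod 360° = 79.95° ≈ 080°.

080°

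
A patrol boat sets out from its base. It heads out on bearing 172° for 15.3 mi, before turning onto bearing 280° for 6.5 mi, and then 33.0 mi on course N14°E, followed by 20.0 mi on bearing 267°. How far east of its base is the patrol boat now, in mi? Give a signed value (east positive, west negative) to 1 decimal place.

-16.3 mi

Leg 1 (172°, 15.3 mi): east 15.3 sin 172° = 2.13, north 15.3 cos 172° = -15.15
Leg 2 (280°, 6.5 mi): east 6.5 sin 280° = -6.40, north 6.5 cos 280° = 1.13
Leg 3 (N14°E, 33.0 mi): east 33.0 sin 14° = 7.98, north 33.0 cos 14° = 32.02
Leg 4 (267°, 20.0 mi): east 20.0 sin 267° = -19.97, north 20.0 cos 267° = -1.05
Net east component: -16.26 mi.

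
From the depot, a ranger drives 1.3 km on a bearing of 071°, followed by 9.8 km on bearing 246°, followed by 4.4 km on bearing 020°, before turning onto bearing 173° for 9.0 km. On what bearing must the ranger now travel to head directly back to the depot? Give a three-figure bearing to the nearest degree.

Leg 1 (071°, 1.3 km): east 1.3 sin 71° = 1.23, north 1.3 cos 71° = 0.42
Leg 2 (246°, 9.8 km): east 9.8 sin 246° = -8.95, north 9.8 cos 246° = -3.99
Leg 3 (020°, 4.4 km): east 4.4 sin 20° = 1.50, north 4.4 cos 20° = 4.13
Leg 4 (173°, 9.0 km): east 9.0 sin 173° = 1.10, north 9.0 cos 173° = -8.93
Net displacement: -5.12 east, -8.36 north. Direction back to start is (5.12, 8.36): bearing = atan2(5.12, 8.36) mod 360° = 31.49° ≈ 031°.

031°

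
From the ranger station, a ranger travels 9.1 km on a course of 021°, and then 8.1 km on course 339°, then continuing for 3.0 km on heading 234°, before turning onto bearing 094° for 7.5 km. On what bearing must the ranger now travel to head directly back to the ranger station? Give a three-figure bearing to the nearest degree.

Leg 1 (021°, 9.1 km): east 9.1 sin 21° = 3.26, north 9.1 cos 21° = 8.50
Leg 2 (339°, 8.1 km): east 8.1 sin 339° = -2.90, north 8.1 cos 339° = 7.56
Leg 3 (234°, 3.0 km): east 3.0 sin 234° = -2.43, north 3.0 cos 234° = -1.76
Leg 4 (094°, 7.5 km): east 7.5 sin 94° = 7.48, north 7.5 cos 94° = -0.52
Net displacement: 5.41 east, 13.77 north. Direction back to start is (-5.41, -13.77): bearing = atan2(-5.41, -13.77) mod 360° = 201.46° ≈ 201°.

201°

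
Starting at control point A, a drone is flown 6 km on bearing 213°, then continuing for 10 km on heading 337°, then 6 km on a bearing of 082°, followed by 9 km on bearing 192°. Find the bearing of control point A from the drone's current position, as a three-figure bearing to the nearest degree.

Leg 1 (213°, 6 km): east 6 sin 213° = -3.27, north 6 cos 213° = -5.03
Leg 2 (337°, 10 km): east 10 sin 337° = -3.91, north 10 cos 337° = 9.21
Leg 3 (082°, 6 km): east 6 sin 82° = 5.94, north 6 cos 82° = 0.84
Leg 4 (192°, 9 km): east 9 sin 192° = -1.87, north 9 cos 192° = -8.80
Net displacement: -3.10 east, -3.80 north. Direction back to start is (3.10, 3.80): bearing = atan2(3.10, 3.80) mod 360° = 39.29° ≈ 039°.

039°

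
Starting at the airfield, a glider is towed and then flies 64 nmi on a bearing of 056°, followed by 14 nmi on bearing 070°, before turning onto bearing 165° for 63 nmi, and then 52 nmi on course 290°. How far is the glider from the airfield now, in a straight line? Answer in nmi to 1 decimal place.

33.7 nmi

Leg 1 (056°, 64 nmi): east 64 sin 56° = 53.06, north 64 cos 56° = 35.79
Leg 2 (070°, 14 nmi): east 14 sin 70° = 13.16, north 14 cos 70° = 4.79
Leg 3 (165°, 63 nmi): east 63 sin 165° = 16.31, north 63 cos 165° = -60.85
Leg 4 (290°, 52 nmi): east 52 sin 290° = -48.86, north 52 cos 290° = 17.79
Net: 33.66 east, -2.49 north. Distance = √((33.66)² + (-2.49)²) = 33.748 nmi.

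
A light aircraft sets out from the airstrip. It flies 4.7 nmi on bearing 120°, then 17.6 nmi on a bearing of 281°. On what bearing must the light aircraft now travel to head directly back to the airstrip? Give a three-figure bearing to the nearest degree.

094°

Leg 1 (120°, 4.7 nmi): east 4.7 sin 120° = 4.07, north 4.7 cos 120° = -2.35
Leg 2 (281°, 17.6 nmi): east 17.6 sin 281° = -17.28, north 17.6 cos 281° = 3.36
Net displacement: -13.21 east, 1.01 north. Direction back to start is (13.21, -1.01): bearing = atan2(13.21, -1.01) mod 360° = 94.37° ≈ 094°.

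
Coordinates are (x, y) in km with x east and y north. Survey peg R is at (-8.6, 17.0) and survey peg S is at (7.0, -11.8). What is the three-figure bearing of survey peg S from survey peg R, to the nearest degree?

152°

Δeast = 7.0 − -8.6 = 15.60; Δnorth = -11.8 − 17.0 = -28.80.
Bearing = atan2(Δeast, Δnorth) mod 360° = 151.56° ≈ 152°.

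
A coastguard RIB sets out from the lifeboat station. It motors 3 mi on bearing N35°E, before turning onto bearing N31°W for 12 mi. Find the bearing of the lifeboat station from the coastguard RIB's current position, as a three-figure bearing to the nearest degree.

Leg 1 (N35°E, 3 mi): east 3 sin 35° = 1.72, north 3 cos 35° = 2.46
Leg 2 (N31°W, 12 mi): east 12 sin 329° = -6.18, north 12 cos 329° = 10.29
Net displacement: -4.46 east, 12.74 north. Direction back to start is (4.46, -12.74): bearing = atan2(4.46, -12.74) mod 360° = 160.71° ≈ 161°.

161°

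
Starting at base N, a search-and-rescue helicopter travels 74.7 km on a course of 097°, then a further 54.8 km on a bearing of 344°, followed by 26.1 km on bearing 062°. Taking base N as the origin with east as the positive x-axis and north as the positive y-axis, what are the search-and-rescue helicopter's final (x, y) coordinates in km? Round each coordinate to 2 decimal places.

(82.08, 55.83)

Leg 1 (097°, 74.7 km): east 74.7 sin 97° = 74.14, north 74.7 cos 97° = -9.10
Leg 2 (344°, 54.8 km): east 54.8 sin 344° = -15.10, north 54.8 cos 344° = 52.68
Leg 3 (062°, 26.1 km): east 26.1 sin 62° = 23.04, north 26.1 cos 62° = 12.25
Summing: 82.08 km east, 55.83 km north → (82.08, 55.83).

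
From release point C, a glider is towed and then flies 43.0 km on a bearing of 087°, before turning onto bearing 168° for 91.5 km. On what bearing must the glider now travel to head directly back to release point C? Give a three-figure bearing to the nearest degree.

325°

Leg 1 (087°, 43.0 km): east 43.0 sin 87° = 42.94, north 43.0 cos 87° = 2.25
Leg 2 (168°, 91.5 km): east 91.5 sin 168° = 19.02, north 91.5 cos 168° = -89.50
Net displacement: 61.96 east, -87.25 north. Direction back to start is (-61.96, 87.25): bearing = atan2(-61.96, 87.25) mod 360° = 324.62° ≈ 325°.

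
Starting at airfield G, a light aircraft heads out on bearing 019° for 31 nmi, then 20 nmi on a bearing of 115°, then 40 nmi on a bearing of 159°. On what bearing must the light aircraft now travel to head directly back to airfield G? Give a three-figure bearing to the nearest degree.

Leg 1 (019°, 31 nmi): east 31 sin 19° = 10.09, north 31 cos 19° = 29.31
Leg 2 (115°, 20 nmi): east 20 sin 115° = 18.13, north 20 cos 115° = -8.45
Leg 3 (159°, 40 nmi): east 40 sin 159° = 14.33, north 40 cos 159° = -37.34
Net displacement: 42.55 east, -16.48 north. Direction back to start is (-42.55, 16.48): bearing = atan2(-42.55, 16.48) mod 360° = 291.18° ≈ 291°.

291°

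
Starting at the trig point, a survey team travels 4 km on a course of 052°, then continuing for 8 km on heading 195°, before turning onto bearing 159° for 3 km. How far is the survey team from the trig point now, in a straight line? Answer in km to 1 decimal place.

8.3 km

Leg 1 (052°, 4 km): east 4 sin 52° = 3.15, north 4 cos 52° = 2.46
Leg 2 (195°, 8 km): east 8 sin 195° = -2.07, north 8 cos 195° = -7.73
Leg 3 (159°, 3 km): east 3 sin 159° = 1.08, north 3 cos 159° = -2.80
Net: 2.16 east, -8.07 north. Distance = √((2.16)² + (-8.07)²) = 8.349 km.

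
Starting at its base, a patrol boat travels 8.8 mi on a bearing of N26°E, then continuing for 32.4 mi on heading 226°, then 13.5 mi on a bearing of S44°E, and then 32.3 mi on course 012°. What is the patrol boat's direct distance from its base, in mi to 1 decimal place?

Leg 1 (N26°E, 8.8 mi): east 8.8 sin 26° = 3.86, north 8.8 cos 26° = 7.91
Leg 2 (226°, 32.4 mi): east 32.4 sin 226° = -23.31, north 32.4 cos 226° = -22.51
Leg 3 (S44°E, 13.5 mi): east 13.5 sin 136° = 9.38, north 13.5 cos 136° = -9.71
Leg 4 (012°, 32.3 mi): east 32.3 sin 12° = 6.72, north 32.3 cos 12° = 31.59
Net: -3.36 east, 7.29 north. Distance = √((-3.36)² + (7.29)²) = 8.021 mi.

8.0 mi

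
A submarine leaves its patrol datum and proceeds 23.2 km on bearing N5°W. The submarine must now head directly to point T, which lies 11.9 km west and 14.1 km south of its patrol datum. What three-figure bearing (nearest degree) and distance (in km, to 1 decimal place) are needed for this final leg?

Leg 1 (N5°W, 23.2 km): east 23.2 sin 355° = -2.02, north 23.2 cos 355° = 23.11
Current position: (-2.02, 23.11). Target: (-11.9, -14.1). Remaining: Δeast = -9.88, Δnorth = -37.21.
Bearing = atan2(-9.88, -37.21) mod 360° = 194.87°; distance = √((-9.88)² + (-37.21)²) = 38.500 km.

195°, 38.5 km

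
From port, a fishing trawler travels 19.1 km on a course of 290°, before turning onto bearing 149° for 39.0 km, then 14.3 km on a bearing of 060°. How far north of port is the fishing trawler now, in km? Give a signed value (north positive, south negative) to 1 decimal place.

Leg 1 (290°, 19.1 km): east 19.1 sin 290° = -17.95, north 19.1 cos 290° = 6.53
Leg 2 (149°, 39.0 km): east 39.0 sin 149° = 20.09, north 39.0 cos 149° = -33.43
Leg 3 (060°, 14.3 km): east 14.3 sin 60° = 12.38, north 14.3 cos 60° = 7.15
Net north component: -19.75 km.

-19.7 km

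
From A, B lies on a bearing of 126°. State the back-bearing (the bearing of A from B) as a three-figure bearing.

306°

Back-bearing = 126° + 180° = 306°.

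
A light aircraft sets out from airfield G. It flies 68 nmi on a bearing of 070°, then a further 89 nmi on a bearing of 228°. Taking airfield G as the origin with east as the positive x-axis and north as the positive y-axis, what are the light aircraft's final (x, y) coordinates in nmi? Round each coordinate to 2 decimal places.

(-2.24, -36.30)

Leg 1 (070°, 68 nmi): east 68 sin 70° = 63.90, north 68 cos 70° = 23.26
Leg 2 (228°, 89 nmi): east 89 sin 228° = -66.14, north 89 cos 228° = -59.55
Summing: -2.24 nmi east, -36.30 nmi north → (-2.24, -36.30).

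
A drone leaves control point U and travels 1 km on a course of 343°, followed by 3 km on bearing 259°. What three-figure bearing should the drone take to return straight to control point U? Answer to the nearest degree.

097°

Leg 1 (343°, 1 km): east 1 sin 343° = -0.29, north 1 cos 343° = 0.96
Leg 2 (259°, 3 km): east 3 sin 259° = -2.94, north 3 cos 259° = -0.57
Net displacement: -3.24 east, 0.38 north. Direction back to start is (3.24, -0.38): bearing = atan2(3.24, -0.38) mod 360° = 96.76° ≈ 097°.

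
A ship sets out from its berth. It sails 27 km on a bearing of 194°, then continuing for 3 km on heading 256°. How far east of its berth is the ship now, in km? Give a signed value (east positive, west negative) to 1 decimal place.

-9.4 km

Leg 1 (194°, 27 km): east 27 sin 194° = -6.53, north 27 cos 194° = -26.20
Leg 2 (256°, 3 km): east 3 sin 256° = -2.91, north 3 cos 256° = -0.73
Net east component: -9.44 km.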